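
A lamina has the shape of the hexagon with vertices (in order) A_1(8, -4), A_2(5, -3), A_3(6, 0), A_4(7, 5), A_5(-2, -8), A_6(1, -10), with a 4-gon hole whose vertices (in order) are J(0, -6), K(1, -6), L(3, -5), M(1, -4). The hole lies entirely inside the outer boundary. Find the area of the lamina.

Outer boundary:
Apply the shoelace (surveyor's) formula: 2A = Σ (x_i·y_{i+1} − x_{i+1}·y_i), indices taken mod 6.
Cross-terms: -4, 18, 30, -46, 28, 76  ⇒  Σ = 102
Area = |Σ|/2 = 51.
Hole:
Σ = (6) + (13) + (-7) + (-6) = 6
Area = |Σ|/2 = 3.
Net area = 51 − 3 = 48.

48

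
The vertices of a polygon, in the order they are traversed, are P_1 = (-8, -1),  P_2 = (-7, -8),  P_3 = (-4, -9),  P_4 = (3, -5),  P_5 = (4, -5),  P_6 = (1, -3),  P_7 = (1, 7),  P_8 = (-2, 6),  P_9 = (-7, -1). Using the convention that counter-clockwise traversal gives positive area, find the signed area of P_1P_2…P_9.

103

Cross-terms: 57, 31, 47, 5, -7, 10, 20, 44, -1  ⇒  Σ = 206
Signed area = Σ/2 = 103 (positive ⇒ counter-clockwise traversal).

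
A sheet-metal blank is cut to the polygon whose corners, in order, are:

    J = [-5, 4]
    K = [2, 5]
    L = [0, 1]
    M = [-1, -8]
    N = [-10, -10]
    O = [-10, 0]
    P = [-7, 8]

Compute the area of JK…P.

134

Apply the shoelace formula: 2A = Σ (x_i·y_{i+1} − x_{i+1}·y_i), indices taken mod 7.
J→K: (-5)(5) − (2)(4) = -33
K→L: (2)(1) − (0)(5) = 2
L→M: (0)(-8) − (-1)(1) = 1
M→N: (-1)(-10) − (-10)(-8) = -70
N→O: (-10)(0) − (-10)(-10) = -100
O→P: (-10)(8) − (-7)(0) = -80
P→J: (-7)(4) − (-5)(8) = 12
Σ = -268
Area = |Σ|/2 = 134.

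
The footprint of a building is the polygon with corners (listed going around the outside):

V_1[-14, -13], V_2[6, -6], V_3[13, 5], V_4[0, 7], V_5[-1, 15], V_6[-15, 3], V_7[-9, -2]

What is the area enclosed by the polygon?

Apply the shoelace (surveyor's) formula: 2A = Σ (x_i·y_{i+1} − x_{i+1}·y_i), indices taken mod 7.
Σ = (162) + (108) + (91) + (7) + (222) + (57) + (89) = 736
Area = |Σ|/2 = 368.

368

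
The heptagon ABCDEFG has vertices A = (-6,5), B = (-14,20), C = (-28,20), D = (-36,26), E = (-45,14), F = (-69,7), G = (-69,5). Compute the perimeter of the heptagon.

|AB| = √((-8)² + (15)²) = √289 = 17
|BC| = √((-14)² + (0)²) = √196 = 14
|CD| = √((-8)² + (6)²) = √100 = 10
|DE| = √((-9)² + (-12)²) = √225 = 15
|EF| = √((-24)² + (-7)²) = √625 = 25
|FG| = √((0)² + (-2)²) = √4 = 2
|GA| = √((63)² + (0)²) = √3969 = 63
Perimeter = 17 + 14 + 10 + 15 + 25 + 2 + 63 = 146.

146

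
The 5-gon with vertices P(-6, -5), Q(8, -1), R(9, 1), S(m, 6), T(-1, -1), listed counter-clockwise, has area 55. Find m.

The doubled signed area Σ (x_i y_{i+1} − x_{i+1} y_i) is linear in m.
With m=0 it equals 122; the coefficient of m is -2 (from the two edges through S).
So -2·m + 122 = 2·55 = 110 ⇒ m = 6.

6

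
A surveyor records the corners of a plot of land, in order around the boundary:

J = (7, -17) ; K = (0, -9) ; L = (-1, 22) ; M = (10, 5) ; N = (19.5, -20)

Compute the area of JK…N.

Σ = (-63) + (-9) + (-225) + (-297.5) + (-191.5) = -786
Area = |Σ|/2 = 393.

393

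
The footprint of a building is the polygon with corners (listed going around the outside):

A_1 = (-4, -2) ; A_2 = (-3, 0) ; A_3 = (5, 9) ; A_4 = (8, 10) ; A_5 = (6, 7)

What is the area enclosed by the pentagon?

21.5

Apply the shoelace formula: 2A = Σ (x_i·y_{i+1} − x_{i+1}·y_i), indices taken mod 5.
Σ = (-6) + (-27) + (-22) + (-4) + (16) = -43
Area = |Σ|/2 = 21.5.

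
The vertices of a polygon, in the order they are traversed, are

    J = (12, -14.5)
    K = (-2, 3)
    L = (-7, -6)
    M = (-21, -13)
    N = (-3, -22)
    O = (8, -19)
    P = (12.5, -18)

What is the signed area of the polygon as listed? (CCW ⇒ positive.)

Apply the surveyor's formula: 2A = Σ (x_i·y_{i+1} − x_{i+1}·y_i), indices taken mod 7.
J→K: (12)(3) − (-2)(-14.5) = 7
K→L: (-2)(-6) − (-7)(3) = 33
L→M: (-7)(-13) − (-21)(-6) = -35
M→N: (-21)(-22) − (-3)(-13) = 423
N→O: (-3)(-19) − (8)(-22) = 233
O→P: (8)(-18) − (12.5)(-19) = 93.5
P→J: (12.5)(-14.5) − (12)(-18) = 34.75
Σ = 789.25
Signed area = Σ/2 = 394.625 (positive ⇒ counter-clockwise traversal).

394.625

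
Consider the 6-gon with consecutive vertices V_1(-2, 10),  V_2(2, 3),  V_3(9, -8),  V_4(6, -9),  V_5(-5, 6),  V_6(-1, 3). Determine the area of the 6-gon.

Apply the shoelace (surveyor's) formula: 2A = Σ (x_i·y_{i+1} − x_{i+1}·y_i), indices taken mod 6.
Σ = (-26) + (-43) + (-33) + (-9) + (-9) + (-4) = -124
Area = |Σ|/2 = 62.

62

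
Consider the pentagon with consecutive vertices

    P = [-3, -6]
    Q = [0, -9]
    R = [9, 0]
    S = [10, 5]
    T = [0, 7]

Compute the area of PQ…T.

Apply the shoelace (surveyor's) formula: 2A = Σ (x_i·y_{i+1} − x_{i+1}·y_i), indices taken mod 5.
P→Q: (-3)(-9) − (0)(-6) = 27
Q→R: (0)(0) − (9)(-9) = 81
R→S: (9)(5) − (10)(0) = 45
S→T: (10)(7) − (0)(5) = 70
T→P: (0)(-6) − (-3)(7) = 21
Σ = 244
Area = |Σ|/2 = 122.

122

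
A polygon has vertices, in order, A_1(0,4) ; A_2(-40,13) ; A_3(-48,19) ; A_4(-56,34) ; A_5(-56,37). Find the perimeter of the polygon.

136

|A_1A_2| = √((-40)² + (9)²) = √1681 = 41
|A_2A_3| = √((-8)² + (6)²) = √100 = 10
|A_3A_4| = √((-8)² + (15)²) = √289 = 17
|A_4A_5| = √((0)² + (3)²) = √9 = 3
|A_5A_1| = √((56)² + (-33)²) = √4225 = 65
Perimeter = 41 + 10 + 17 + 3 + 65 = 136.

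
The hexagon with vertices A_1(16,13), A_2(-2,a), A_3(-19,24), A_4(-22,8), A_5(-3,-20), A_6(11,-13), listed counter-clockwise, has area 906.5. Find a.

The doubled signed area Σ (x_i y_{i+1} − x_{i+1} y_i) is linear in a.
With a=0 it equals 1428; the coefficient of a is 35 (from the two edges through A_2).
So 35·a + 1428 = 2·906.5 = 1813 ⇒ a = 11.

11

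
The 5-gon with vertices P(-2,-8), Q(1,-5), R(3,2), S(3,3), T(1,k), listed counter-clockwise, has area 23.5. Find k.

The doubled signed area Σ (x_i y_{i+1} − x_{i+1} y_i) is linear in k.
With k=0 it equals 27; the coefficient of k is 5 (from the two edges through T).
So 5·k + 27 = 2·23.5 = 47 ⇒ k = 4.

4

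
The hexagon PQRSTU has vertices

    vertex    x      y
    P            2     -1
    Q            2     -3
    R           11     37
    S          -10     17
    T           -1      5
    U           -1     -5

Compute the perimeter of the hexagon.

|PQ| = √((0)² + (-2)²) = √4 = 2
|QR| = √((9)² + (40)²) = √1681 = 41
|RS| = √((-21)² + (-20)²) = √841 = 29
|ST| = √((9)² + (-12)²) = √225 = 15
|TU| = √((0)² + (-10)²) = √100 = 10
|UP| = √((3)² + (4)²) = √25 = 5
Perimeter = 2 + 41 + 29 + 15 + 10 + 5 = 102.

102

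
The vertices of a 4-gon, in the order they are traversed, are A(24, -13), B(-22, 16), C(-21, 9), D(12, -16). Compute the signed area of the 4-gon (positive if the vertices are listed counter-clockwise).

Apply Gauss's area formula: 2A = Σ (x_i·y_{i+1} − x_{i+1}·y_i), indices taken mod 4.
Σ = (98) + (138) + (228) + (228) = 692
Signed area = Σ/2 = 346 (positive ⇒ counter-clockwise traversal).

346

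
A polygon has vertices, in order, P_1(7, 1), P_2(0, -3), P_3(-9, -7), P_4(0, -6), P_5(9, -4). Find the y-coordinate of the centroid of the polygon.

Apply the surveyor's formula. First the cross-terms c_i = x_i·y_{i+1} − x_{i+1}·y_i:
  -21, -27, 54, 54, 37  ⇒  2A = 97, A = 48.5.
Then Σ (y_i + y_{i+1})·c_i = -1041, so ȳ = -1041 / (6·48.5) = -347/97.

-347/97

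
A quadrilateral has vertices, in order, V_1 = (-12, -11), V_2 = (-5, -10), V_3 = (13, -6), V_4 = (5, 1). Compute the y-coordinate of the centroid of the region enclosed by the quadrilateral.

-742/135

Apply the shoelace (surveyor's) formula. First the cross-terms c_i = x_i·y_{i+1} − x_{i+1}·y_i:
  65, 160, 43, -43  ⇒  2A = 225, A = 112.5.
Then Σ (y_i + y_{i+1})·c_i = -3710, so ȳ = -3710 / (6·112.5) = -742/135.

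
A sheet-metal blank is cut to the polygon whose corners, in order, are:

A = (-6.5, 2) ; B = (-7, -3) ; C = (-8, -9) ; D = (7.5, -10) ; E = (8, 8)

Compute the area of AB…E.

214

Apply the shoelace (surveyor's) formula: 2A = Σ (x_i·y_{i+1} − x_{i+1}·y_i), indices taken mod 5.
Cross-terms: 33.5, 39, 147.5, 140, 68  ⇒  Σ = 428
Area = |Σ|/2 = 214.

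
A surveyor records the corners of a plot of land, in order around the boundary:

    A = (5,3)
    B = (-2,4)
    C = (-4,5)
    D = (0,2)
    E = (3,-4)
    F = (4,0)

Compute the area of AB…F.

23

Apply the shoelace (surveyor's) formula: 2A = Σ (x_i·y_{i+1} − x_{i+1}·y_i), indices taken mod 6.
Σ = (26) + (6) + (-8) + (-6) + (16) + (12) = 46
Area = |Σ|/2 = 23.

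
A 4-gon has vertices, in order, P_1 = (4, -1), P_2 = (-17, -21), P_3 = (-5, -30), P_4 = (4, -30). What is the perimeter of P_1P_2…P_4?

82

|P_1P_2| = √((-21)² + (-20)²) = √841 = 29
|P_2P_3| = √((12)² + (-9)²) = √225 = 15
|P_3P_4| = √((9)² + (0)²) = √81 = 9
|P_4P_1| = √((0)² + (29)²) = √841 = 29
Perimeter = 29 + 15 + 9 + 29 = 82.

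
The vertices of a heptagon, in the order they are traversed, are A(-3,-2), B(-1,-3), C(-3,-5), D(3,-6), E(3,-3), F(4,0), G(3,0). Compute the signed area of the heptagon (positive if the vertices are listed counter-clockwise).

25.5

Σ = (7) + (-4) + (33) + (9) + (12) + (0) + (-6) = 51
Signed area = Σ/2 = 25.5 (positive ⇒ counter-clockwise traversal).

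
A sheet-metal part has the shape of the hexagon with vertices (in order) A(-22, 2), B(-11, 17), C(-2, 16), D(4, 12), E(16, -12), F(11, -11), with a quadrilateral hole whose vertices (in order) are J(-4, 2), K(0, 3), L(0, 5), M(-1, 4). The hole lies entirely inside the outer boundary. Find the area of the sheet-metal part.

539.5

Outer boundary:
Apply Gauss's area formula: 2A = Σ (x_i·y_{i+1} − x_{i+1}·y_i), indices taken mod 6.
A→B: (-22)(17) − (-11)(2) = -352
B→C: (-11)(16) − (-2)(17) = -142
C→D: (-2)(12) − (4)(16) = -88
D→E: (4)(-12) − (16)(12) = -240
E→F: (16)(-11) − (11)(-12) = -44
F→A: (11)(2) − (-22)(-11) = -220
Σ = -1086
Area = |Σ|/2 = 543.
Hole:
Apply the shoelace (surveyor's) formula: 2A = Σ (x_i·y_{i+1} − x_{i+1}·y_i), indices taken mod 4.
Σ = (-12) + (0) + (5) + (14) = 7
Area = |Σ|/2 = 3.5.
Net area = 543 − 3.5 = 539.5.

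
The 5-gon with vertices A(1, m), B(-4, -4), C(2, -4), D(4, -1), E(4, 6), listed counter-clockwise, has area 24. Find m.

-1

The doubled signed area Σ (x_i y_{i+1} − x_{i+1} y_i) is linear in m.
With m=0 it equals 56; the coefficient of m is 8 (from the two edges through A).
So 8·m + 56 = 2·24 = 48 ⇒ m = -1.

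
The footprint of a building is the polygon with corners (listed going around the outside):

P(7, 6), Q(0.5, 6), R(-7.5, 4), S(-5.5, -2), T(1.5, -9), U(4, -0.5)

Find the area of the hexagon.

119.125

Σ = (39) + (47) + (37) + (52.5) + (35.25) + (27.5) = 238.25
Area = |Σ|/2 = 119.125.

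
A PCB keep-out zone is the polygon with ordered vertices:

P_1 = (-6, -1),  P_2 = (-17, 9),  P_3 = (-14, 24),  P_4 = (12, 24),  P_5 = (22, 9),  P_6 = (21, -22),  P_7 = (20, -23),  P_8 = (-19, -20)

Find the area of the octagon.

Apply the shoelace formula: 2A = Σ (x_i·y_{i+1} − x_{i+1}·y_i), indices taken mod 8.
Cross-terms: -71, -282, -624, -420, -673, -43, -837, -101  ⇒  Σ = -3051
Area = |Σ|/2 = 1525.5.

1525.5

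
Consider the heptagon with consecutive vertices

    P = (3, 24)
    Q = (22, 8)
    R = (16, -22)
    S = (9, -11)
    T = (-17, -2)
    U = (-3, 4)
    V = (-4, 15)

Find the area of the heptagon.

771.5

Apply the surveyor's formula: 2A = Σ (x_i·y_{i+1} − x_{i+1}·y_i), indices taken mod 7.
P→Q: (3)(8) − (22)(24) = -504
Q→R: (22)(-22) − (16)(8) = -612
R→S: (16)(-11) − (9)(-22) = 22
S→T: (9)(-2) − (-17)(-11) = -205
T→U: (-17)(4) − (-3)(-2) = -74
U→V: (-3)(15) − (-4)(4) = -29
V→P: (-4)(24) − (3)(15) = -141
Σ = -1543
Area = |Σ|/2 = 771.5.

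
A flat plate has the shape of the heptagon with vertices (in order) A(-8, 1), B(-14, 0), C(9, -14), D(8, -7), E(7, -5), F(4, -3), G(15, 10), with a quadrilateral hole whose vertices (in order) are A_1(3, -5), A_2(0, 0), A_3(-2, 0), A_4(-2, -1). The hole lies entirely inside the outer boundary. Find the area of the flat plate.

216

Outer boundary:
Σ = (14) + (196) + (49) + (9) + (-1) + (85) + (95) = 447
Area = |Σ|/2 = 223.5.
Hole:
A_1→A_2: (3)(0) − (0)(-5) = 0
A_2→A_3: (0)(0) − (-2)(0) = 0
A_3→A_4: (-2)(-1) − (-2)(0) = 2
A_4→A_1: (-2)(-5) − (3)(-1) = 13
Σ = 15
Area = |Σ|/2 = 7.5.
Net area = 223.5 − 7.5 = 216.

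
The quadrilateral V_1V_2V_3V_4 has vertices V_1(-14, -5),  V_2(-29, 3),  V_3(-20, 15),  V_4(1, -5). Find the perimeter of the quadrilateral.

|V_1V_2| = √((-15)² + (8)²) = √289 = 17
|V_2V_3| = √((9)² + (12)²) = √225 = 15
|V_3V_4| = √((21)² + (-20)²) = √841 = 29
|V_4V_1| = √((-15)² + (0)²) = √225 = 15
Perimeter = 17 + 15 + 29 + 15 = 76.

76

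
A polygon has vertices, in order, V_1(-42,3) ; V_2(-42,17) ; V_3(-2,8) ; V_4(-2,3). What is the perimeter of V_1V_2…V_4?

100

|V_1V_2| = √((0)² + (14)²) = √196 = 14
|V_2V_3| = √((40)² + (-9)²) = √1681 = 41
|V_3V_4| = √((0)² + (-5)²) = √25 = 5
|V_4V_1| = √((-40)² + (0)²) = √1600 = 40
Perimeter = 14 + 41 + 5 + 40 = 100.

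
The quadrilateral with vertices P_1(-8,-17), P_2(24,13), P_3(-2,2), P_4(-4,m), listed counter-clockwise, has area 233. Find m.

2

The doubled signed area Σ (x_i y_{i+1} − x_{i+1} y_i) is linear in m.
With m=0 it equals 454; the coefficient of m is 6 (from the two edges through P_4).
So 6·m + 454 = 2·233 = 466 ⇒ m = 2.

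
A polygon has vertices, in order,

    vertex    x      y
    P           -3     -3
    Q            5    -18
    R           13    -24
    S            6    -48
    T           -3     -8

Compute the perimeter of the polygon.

98

|PQ| = √((8)² + (-15)²) = √289 = 17
|QR| = √((8)² + (-6)²) = √100 = 10
|RS| = √((-7)² + (-24)²) = √625 = 25
|ST| = √((-9)² + (40)²) = √1681 = 41
|TP| = √((0)² + (5)²) = √25 = 5
Perimeter = 17 + 10 + 25 + 41 + 5 = 98.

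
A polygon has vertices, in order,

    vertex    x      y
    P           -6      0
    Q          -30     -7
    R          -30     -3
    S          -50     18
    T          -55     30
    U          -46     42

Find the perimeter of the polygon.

|PQ| = √((-24)² + (-7)²) = √625 = 25
|QR| = √((0)² + (4)²) = √16 = 4
|RS| = √((-20)² + (21)²) = √841 = 29
|ST| = √((-5)² + (12)²) = √169 = 13
|TU| = √((9)² + (12)²) = √225 = 15
|UP| = √((40)² + (-42)²) = √3364 = 58
Perimeter = 25 + 4 + 29 + 13 + 15 + 58 = 144.

144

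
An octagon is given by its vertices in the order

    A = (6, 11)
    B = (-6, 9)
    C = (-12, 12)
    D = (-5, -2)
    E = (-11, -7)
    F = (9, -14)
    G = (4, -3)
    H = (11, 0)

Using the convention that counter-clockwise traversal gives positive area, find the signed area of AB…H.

Apply Gauss's area formula: 2A = Σ (x_i·y_{i+1} − x_{i+1}·y_i), indices taken mod 8.
Σ = (120) + (36) + (84) + (13) + (217) + (29) + (33) + (121) = 653
Signed area = Σ/2 = 326.5 (positive ⇒ counter-clockwise traversal).

326.5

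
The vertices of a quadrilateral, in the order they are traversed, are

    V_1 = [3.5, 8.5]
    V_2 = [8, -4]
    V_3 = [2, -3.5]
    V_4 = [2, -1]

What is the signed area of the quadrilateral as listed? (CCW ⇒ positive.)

Apply the shoelace formula: 2A = Σ (x_i·y_{i+1} − x_{i+1}·y_i), indices taken mod 4.
V_1→V_2: (3.5)(-4) − (8)(8.5) = -82
V_2→V_3: (8)(-3.5) − (2)(-4) = -20
V_3→V_4: (2)(-1) − (2)(-3.5) = 5
V_4→V_1: (2)(8.5) − (3.5)(-1) = 20.5
Σ = -76.5
Signed area = Σ/2 = -38.25 (negative ⇒ clockwise traversal).

-38.25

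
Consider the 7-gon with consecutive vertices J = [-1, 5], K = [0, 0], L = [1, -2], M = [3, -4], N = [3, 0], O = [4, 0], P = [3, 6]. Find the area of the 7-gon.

Apply the surveyor's formula: 2A = Σ (x_i·y_{i+1} − x_{i+1}·y_i), indices taken mod 7.
Cross-terms: 0, 0, 2, 12, 0, 24, 21  ⇒  Σ = 59
Area = |Σ|/2 = 29.5.

29.5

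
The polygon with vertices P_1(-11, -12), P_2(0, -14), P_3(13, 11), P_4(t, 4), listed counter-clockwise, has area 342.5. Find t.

Write out the shoelace sum; only the two edges meeting at P_4 involve t:
2·Area = [(13·4 − t·11) + (t·(-12) − (-11)·4)] + 336
       = -23·t + 432 = 685
⇒ t = -11.

-11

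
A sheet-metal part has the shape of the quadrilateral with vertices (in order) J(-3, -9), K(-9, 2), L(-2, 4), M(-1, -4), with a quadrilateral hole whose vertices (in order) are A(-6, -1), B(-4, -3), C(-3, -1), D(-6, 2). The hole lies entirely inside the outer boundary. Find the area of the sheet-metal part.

47.5

Outer boundary:
Cross-terms: -87, -32, 12, -3  ⇒  Σ = -110
Area = |Σ|/2 = 55.
Hole:
Apply the shoelace (surveyor's) formula: 2A = Σ (x_i·y_{i+1} − x_{i+1}·y_i), indices taken mod 4.
Σ = (14) + (-5) + (-12) + (18) = 15
Area = |Σ|/2 = 7.5.
Net area = 55 − 7.5 = 47.5.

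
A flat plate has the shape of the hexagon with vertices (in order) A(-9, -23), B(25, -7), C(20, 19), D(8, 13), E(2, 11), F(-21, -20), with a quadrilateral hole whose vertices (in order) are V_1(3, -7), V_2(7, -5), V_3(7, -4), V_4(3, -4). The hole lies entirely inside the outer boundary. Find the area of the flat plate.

950.5

Outer boundary:
Apply Gauss's area formula: 2A = Σ (x_i·y_{i+1} − x_{i+1}·y_i), indices taken mod 6.
A→B: (-9)(-7) − (25)(-23) = 638
B→C: (25)(19) − (20)(-7) = 615
C→D: (20)(13) − (8)(19) = 108
D→E: (8)(11) − (2)(13) = 62
E→F: (2)(-20) − (-21)(11) = 191
F→A: (-21)(-23) − (-9)(-20) = 303
Σ = 1917
Area = |Σ|/2 = 958.5.
Hole:
Apply Gauss's area formula: 2A = Σ (x_i·y_{i+1} − x_{i+1}·y_i), indices taken mod 4.
Σ = (34) + (7) + (-16) + (-9) = 16
Area = |Σ|/2 = 8.
Net area = 958.5 − 8 = 950.5.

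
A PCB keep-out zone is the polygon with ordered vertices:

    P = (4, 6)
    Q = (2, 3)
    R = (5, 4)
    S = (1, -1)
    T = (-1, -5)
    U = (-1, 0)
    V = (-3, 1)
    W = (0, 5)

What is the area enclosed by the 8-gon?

31.5

Σ = (0) + (-7) + (-9) + (-6) + (-5) + (-1) + (-15) + (-20) = -63
Area = |Σ|/2 = 31.5.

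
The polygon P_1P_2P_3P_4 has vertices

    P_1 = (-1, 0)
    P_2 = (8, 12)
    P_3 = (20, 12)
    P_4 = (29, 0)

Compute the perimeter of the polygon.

|P_1P_2| = √((9)² + (12)²) = √225 = 15
|P_2P_3| = √((12)² + (0)²) = √144 = 12
|P_3P_4| = √((9)² + (-12)²) = √225 = 15
|P_4P_1| = √((-30)² + (0)²) = √900 = 30
Perimeter = 15 + 12 + 15 + 30 = 72.

72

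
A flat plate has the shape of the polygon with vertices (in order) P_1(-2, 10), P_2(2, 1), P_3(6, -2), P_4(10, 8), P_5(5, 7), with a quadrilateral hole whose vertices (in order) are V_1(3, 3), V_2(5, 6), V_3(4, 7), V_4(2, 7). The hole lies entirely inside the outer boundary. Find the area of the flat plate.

Outer boundary:
Cross-terms: -22, -10, 68, 30, 64  ⇒  Σ = 130
Area = |Σ|/2 = 65.
Hole:
Apply the surveyor's formula: 2A = Σ (x_i·y_{i+1} − x_{i+1}·y_i), indices taken mod 4.
Σ = (3) + (11) + (14) + (-15) = 13
Area = |Σ|/2 = 6.5.
Net area = 65 − 6.5 = 58.5.

58.5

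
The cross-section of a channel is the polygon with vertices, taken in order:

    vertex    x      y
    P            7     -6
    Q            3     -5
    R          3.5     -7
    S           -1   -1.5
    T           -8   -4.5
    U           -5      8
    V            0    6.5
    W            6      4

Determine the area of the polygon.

Apply Gauss's area formula: 2A = Σ (x_i·y_{i+1} − x_{i+1}·y_i), indices taken mod 8.
Cross-terms: -17, -3.5, -12.25, -7.5, -86.5, -32.5, -39, -64  ⇒  Σ = -262.25
Area = |Σ|/2 = 131.125.

131.125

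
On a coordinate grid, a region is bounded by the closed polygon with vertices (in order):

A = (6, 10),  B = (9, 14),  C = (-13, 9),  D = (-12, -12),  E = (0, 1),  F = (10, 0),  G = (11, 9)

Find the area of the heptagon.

322.5

Apply the shoelace formula: 2A = Σ (x_i·y_{i+1} − x_{i+1}·y_i), indices taken mod 7.
A→B: (6)(14) − (9)(10) = -6
B→C: (9)(9) − (-13)(14) = 263
C→D: (-13)(-12) − (-12)(9) = 264
D→E: (-12)(1) − (0)(-12) = -12
E→F: (0)(0) − (10)(1) = -10
F→G: (10)(9) − (11)(0) = 90
G→A: (11)(10) − (6)(9) = 56
Σ = 645
Area = |Σ|/2 = 322.5.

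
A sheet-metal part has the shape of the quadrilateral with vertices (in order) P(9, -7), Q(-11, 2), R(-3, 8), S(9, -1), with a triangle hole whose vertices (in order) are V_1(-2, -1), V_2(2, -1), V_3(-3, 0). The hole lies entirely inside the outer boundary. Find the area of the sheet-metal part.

130

Outer boundary:
Apply Gauss's area formula: 2A = Σ (x_i·y_{i+1} − x_{i+1}·y_i), indices taken mod 4.
Σ = (-59) + (-82) + (-69) + (-54) = -264
Area = |Σ|/2 = 132.
Hole:
Σ = (4) + (-3) + (3) = 4
Area = |Σ|/2 = 2.
Net area = 132 − 2 = 130.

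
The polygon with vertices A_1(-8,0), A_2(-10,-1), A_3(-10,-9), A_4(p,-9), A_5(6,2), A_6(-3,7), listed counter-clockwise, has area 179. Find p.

The doubled signed area Σ (x_i y_{i+1} − x_{i+1} y_i) is linear in p.
With p=0 it equals 336; the coefficient of p is 11 (from the two edges through A_4).
So 11·p + 336 = 2·179 = 358 ⇒ p = 2.

2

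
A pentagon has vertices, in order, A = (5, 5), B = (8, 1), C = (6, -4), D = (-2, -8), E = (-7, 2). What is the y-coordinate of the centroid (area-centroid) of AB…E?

-23/26

Apply the shoelace (surveyor's) formula. First the cross-terms c_i = x_i·y_{i+1} − x_{i+1}·y_i:
  -35, -38, -56, -60, -45  ⇒  2A = -234, A = -117.
Then Σ (y_i + y_{i+1})·c_i = 621, so ȳ = 621 / (6·(-117)) = -23/26.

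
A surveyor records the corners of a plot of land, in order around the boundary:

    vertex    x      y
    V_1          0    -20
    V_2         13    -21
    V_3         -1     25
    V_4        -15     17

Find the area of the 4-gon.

611

Apply Gauss's area formula: 2A = Σ (x_i·y_{i+1} − x_{i+1}·y_i), indices taken mod 4.
Σ = (260) + (304) + (358) + (300) = 1222
Area = |Σ|/2 = 611.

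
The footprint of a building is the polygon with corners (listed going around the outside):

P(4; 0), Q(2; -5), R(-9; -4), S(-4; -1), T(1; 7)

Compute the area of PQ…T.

67.5

P→Q: (4)(-5) − (2)(0) = -20
Q→R: (2)(-4) − (-9)(-5) = -53
R→S: (-9)(-1) − (-4)(-4) = -7
S→T: (-4)(7) − (1)(-1) = -27
T→P: (1)(0) − (4)(7) = -28
Σ = -135
Area = |Σ|/2 = 67.5.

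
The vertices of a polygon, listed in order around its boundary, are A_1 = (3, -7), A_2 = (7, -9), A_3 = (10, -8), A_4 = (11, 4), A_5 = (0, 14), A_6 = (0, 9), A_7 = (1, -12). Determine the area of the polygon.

Apply the shoelace (surveyor's) formula: 2A = Σ (x_i·y_{i+1} − x_{i+1}·y_i), indices taken mod 7.
Σ = (22) + (34) + (128) + (154) + (0) + (-9) + (29) = 358
Area = |Σ|/2 = 179.

179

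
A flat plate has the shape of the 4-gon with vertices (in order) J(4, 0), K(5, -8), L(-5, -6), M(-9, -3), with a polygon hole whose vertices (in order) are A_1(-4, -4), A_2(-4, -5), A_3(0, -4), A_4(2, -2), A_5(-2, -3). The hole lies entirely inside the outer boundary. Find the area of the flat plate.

57.5

Outer boundary:
Apply the shoelace formula: 2A = Σ (x_i·y_{i+1} − x_{i+1}·y_i), indices taken mod 4.
Cross-terms: -32, -70, -39, 12  ⇒  Σ = -129
Area = |Σ|/2 = 64.5.
Hole:
Apply the surveyor's formula: 2A = Σ (x_i·y_{i+1} − x_{i+1}·y_i), indices taken mod 5.
Σ = (4) + (16) + (8) + (-10) + (-4) = 14
Area = |Σ|/2 = 7.
Net area = 64.5 − 7 = 57.5.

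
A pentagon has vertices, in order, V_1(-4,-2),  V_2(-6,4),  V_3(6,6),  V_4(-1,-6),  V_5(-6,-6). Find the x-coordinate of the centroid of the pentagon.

Apply the surveyor's formula. First the cross-terms c_i = x_i·y_{i+1} − x_{i+1}·y_i:
  -28, -60, -30, -30, -12  ⇒  2A = -160, A = -80.
Then Σ (x_i + x_{i+1})·c_i = 460, so x̄ = 460 / (6·(-80)) = -23/24.

-23/24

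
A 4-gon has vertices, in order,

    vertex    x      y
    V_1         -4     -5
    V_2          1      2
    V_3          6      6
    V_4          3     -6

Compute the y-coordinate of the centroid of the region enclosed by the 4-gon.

Apply the shoelace (surveyor's) formula. First the cross-terms c_i = x_i·y_{i+1} − x_{i+1}·y_i:
  -3, -6, -54, -39  ⇒  2A = -102, A = -51.
Then Σ (y_i + y_{i+1})·c_i = 390, so ȳ = 390 / (6·(-51)) = -65/51.

-65/51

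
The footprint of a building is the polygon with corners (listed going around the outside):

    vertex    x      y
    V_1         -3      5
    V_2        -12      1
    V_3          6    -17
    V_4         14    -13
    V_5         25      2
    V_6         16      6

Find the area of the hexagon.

492

Apply the surveyor's formula: 2A = Σ (x_i·y_{i+1} − x_{i+1}·y_i), indices taken mod 6.
V_1→V_2: (-3)(1) − (-12)(5) = 57
V_2→V_3: (-12)(-17) − (6)(1) = 198
V_3→V_4: (6)(-13) − (14)(-17) = 160
V_4→V_5: (14)(2) − (25)(-13) = 353
V_5→V_6: (25)(6) − (16)(2) = 118
V_6→V_1: (16)(5) − (-3)(6) = 98
Σ = 984
Area = |Σ|/2 = 492.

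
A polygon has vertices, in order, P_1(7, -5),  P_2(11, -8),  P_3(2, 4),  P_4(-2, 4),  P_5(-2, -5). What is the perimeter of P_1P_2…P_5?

42

|P_1P_2| = √((4)² + (-3)²) = √25 = 5
|P_2P_3| = √((-9)² + (12)²) = √225 = 15
|P_3P_4| = √((-4)² + (0)²) = √16 = 4
|P_4P_5| = √((0)² + (-9)²) = √81 = 9
|P_5P_1| = √((9)² + (0)²) = √81 = 9
Perimeter = 5 + 15 + 4 + 9 + 9 = 42.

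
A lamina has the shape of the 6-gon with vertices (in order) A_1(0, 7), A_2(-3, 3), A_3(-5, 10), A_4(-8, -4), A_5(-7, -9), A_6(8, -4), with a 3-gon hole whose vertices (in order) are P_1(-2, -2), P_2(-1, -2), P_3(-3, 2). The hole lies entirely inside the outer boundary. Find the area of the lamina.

151

Outer boundary:
Σ = (21) + (-15) + (100) + (44) + (100) + (56) = 306
Area = |Σ|/2 = 153.
Hole:
Apply the shoelace formula: 2A = Σ (x_i·y_{i+1} − x_{i+1}·y_i), indices taken mod 3.
Σ = (2) + (-8) + (10) = 4
Area = |Σ|/2 = 2.
Net area = 153 − 2 = 151.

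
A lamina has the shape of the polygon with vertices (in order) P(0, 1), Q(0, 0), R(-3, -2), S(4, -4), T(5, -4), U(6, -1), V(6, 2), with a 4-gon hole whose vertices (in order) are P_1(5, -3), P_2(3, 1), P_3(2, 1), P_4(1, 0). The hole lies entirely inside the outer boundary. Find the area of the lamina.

Outer boundary:
Σ = (0) + (0) + (20) + (4) + (19) + (18) + (6) = 67
Area = |Σ|/2 = 33.5.
Hole:
Apply Gauss's area formula: 2A = Σ (x_i·y_{i+1} − x_{i+1}·y_i), indices taken mod 4.
Σ = (14) + (1) + (-1) + (-3) = 11
Area = |Σ|/2 = 5.5.
Net area = 33.5 − 5.5 = 28.

28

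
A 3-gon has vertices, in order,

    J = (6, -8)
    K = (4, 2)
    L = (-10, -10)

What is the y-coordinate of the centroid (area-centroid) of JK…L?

-16/3

Apply Gauss's area formula. First the cross-terms c_i = x_i·y_{i+1} − x_{i+1}·y_i:
  44, -20, 140  ⇒  2A = 164, A = 82.
Then Σ (y_i + y_{i+1})·c_i = -2624, so ȳ = -2624 / (6·82) = -16/3.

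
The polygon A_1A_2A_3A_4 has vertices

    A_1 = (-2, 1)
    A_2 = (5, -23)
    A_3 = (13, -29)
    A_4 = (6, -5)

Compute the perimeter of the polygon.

|A_1A_2| = √((7)² + (-24)²) = √625 = 25
|A_2A_3| = √((8)² + (-6)²) = √100 = 10
|A_3A_4| = √((-7)² + (24)²) = √625 = 25
|A_4A_1| = √((-8)² + (6)²) = √100 = 10
Perimeter = 25 + 10 + 25 + 10 = 70.

70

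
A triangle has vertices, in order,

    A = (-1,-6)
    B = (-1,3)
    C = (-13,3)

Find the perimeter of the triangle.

36

|AB| = √((0)² + (9)²) = √81 = 9
|BC| = √((-12)² + (0)²) = √144 = 12
|CA| = √((12)² + (-9)²) = √225 = 15
Perimeter = 9 + 12 + 15 = 36.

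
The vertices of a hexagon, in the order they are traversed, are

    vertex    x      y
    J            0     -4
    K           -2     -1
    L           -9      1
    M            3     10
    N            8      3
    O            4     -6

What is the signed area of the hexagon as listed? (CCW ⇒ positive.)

Cross-terms: -8, -11, -93, -71, -60, -16  ⇒  Σ = -259
Signed area = Σ/2 = -129.5 (negative ⇒ clockwise traversal).

-129.5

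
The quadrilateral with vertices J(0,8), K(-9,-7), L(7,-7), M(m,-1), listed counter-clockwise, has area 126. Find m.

The doubled signed area Σ (x_i y_{i+1} − x_{i+1} y_i) is linear in m.
With m=0 it equals 177; the coefficient of m is 15 (from the two edges through M).
So 15·m + 177 = 2·126 = 252 ⇒ m = 5.

5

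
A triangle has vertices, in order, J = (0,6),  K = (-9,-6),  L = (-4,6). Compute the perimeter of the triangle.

|JK| = √((-9)² + (-12)²) = √225 = 15
|KL| = √((5)² + (12)²) = √169 = 13
|LJ| = √((4)² + (0)²) = √16 = 4
Perimeter = 15 + 13 + 4 = 32.

32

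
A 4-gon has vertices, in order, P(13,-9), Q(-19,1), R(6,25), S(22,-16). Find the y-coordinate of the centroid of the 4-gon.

1018/225

Apply the shoelace formula. First the cross-terms c_i = x_i·y_{i+1} − x_{i+1}·y_i:
  -158, -481, -646, 10  ⇒  2A = -1275, A = -637.5.
Then Σ (y_i + y_{i+1})·c_i = -17306, so ȳ = -17306 / (6·(-637.5)) = 1018/225.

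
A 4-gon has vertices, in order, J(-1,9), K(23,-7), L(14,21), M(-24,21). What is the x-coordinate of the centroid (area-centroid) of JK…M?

583/123

Apply Gauss's area formula. First the cross-terms c_i = x_i·y_{i+1} − x_{i+1}·y_i:
  -200, 581, 798, -195  ⇒  2A = 984, A = 492.
Then Σ (x_i + x_{i+1})·c_i = 13992, so x̄ = 13992 / (6·492) = 583/123.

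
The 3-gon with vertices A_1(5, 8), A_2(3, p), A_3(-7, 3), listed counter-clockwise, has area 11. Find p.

9

The doubled signed area Σ (x_i y_{i+1} − x_{i+1} y_i) is linear in p.
With p=0 it equals -86; the coefficient of p is 12 (from the two edges through A_2).
So 12·p + -86 = 2·11 = 22 ⇒ p = 9.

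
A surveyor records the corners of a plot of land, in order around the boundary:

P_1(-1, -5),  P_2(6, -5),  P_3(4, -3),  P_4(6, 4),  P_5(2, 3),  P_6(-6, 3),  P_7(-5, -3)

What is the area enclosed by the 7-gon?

80

Apply the shoelace (surveyor's) formula: 2A = Σ (x_i·y_{i+1} − x_{i+1}·y_i), indices taken mod 7.
Σ = (35) + (2) + (34) + (10) + (24) + (33) + (22) = 160
Area = |Σ|/2 = 80.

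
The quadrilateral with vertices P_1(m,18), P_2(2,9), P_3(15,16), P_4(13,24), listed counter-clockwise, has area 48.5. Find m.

10

Write out the shoelace sum; only the two edges meeting at P_1 involve m:
2·Area = [(13·18 − m·24) + (m·9 − 2·18)] + 49
       = -15·m + 247 = 97
⇒ m = 10.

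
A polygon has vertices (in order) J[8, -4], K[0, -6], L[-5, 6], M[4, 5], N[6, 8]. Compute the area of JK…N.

Apply the shoelace (surveyor's) formula: 2A = Σ (x_i·y_{i+1} − x_{i+1}·y_i), indices taken mod 5.
Σ = (-48) + (-30) + (-49) + (2) + (-88) = -213
Area = |Σ|/2 = 106.5.

106.5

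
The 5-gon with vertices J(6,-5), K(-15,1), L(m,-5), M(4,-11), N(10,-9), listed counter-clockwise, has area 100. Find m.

The doubled signed area Σ (x_i y_{i+1} − x_{i+1} y_i) is linear in m.
With m=0 it equals 104; the coefficient of m is -12 (from the two edges through L).
So -12·m + 104 = 2·100 = 200 ⇒ m = -8.

-8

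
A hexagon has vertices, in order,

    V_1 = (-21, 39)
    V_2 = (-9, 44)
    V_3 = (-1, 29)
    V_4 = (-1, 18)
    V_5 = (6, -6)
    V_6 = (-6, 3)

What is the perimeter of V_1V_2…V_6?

|V_1V_2| = √((12)² + (5)²) = √169 = 13
|V_2V_3| = √((8)² + (-15)²) = √289 = 17
|V_3V_4| = √((0)² + (-11)²) = √121 = 11
|V_4V_5| = √((7)² + (-24)²) = √625 = 25
|V_5V_6| = √((-12)² + (9)²) = √225 = 15
|V_6V_1| = √((-15)² + (36)²) = √1521 = 39
Perimeter = 13 + 17 + 11 + 25 + 15 + 39 = 120.

120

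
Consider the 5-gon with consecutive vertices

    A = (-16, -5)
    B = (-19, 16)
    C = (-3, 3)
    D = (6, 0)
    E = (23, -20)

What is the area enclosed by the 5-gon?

Σ = (-351) + (-9) + (-18) + (-120) + (-435) = -933
Area = |Σ|/2 = 466.5.

466.5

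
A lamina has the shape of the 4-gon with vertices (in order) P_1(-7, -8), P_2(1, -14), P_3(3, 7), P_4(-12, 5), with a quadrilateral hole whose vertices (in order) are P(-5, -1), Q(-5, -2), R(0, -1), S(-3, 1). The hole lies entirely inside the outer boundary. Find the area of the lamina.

Outer boundary:
P_1→P_2: (-7)(-14) − (1)(-8) = 106
P_2→P_3: (1)(7) − (3)(-14) = 49
P_3→P_4: (3)(5) − (-12)(7) = 99
P_4→P_1: (-12)(-8) − (-7)(5) = 131
Σ = 385
Area = |Σ|/2 = 192.5.
Hole:
Σ = (5) + (5) + (-3) + (8) = 15
Area = |Σ|/2 = 7.5.
Net area = 192.5 − 7.5 = 185.

185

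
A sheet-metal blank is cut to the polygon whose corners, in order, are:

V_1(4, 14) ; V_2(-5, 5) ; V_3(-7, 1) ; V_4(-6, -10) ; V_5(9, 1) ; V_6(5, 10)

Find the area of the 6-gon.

197.5

Σ = (90) + (30) + (76) + (84) + (85) + (30) = 395
Area = |Σ|/2 = 197.5.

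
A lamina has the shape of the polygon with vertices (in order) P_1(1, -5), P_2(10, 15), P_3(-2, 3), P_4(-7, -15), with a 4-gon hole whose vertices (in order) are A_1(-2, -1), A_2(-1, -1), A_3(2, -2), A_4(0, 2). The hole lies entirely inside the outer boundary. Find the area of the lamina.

Outer boundary:
Apply the shoelace (surveyor's) formula: 2A = Σ (x_i·y_{i+1} − x_{i+1}·y_i), indices taken mod 4.
Cross-terms: 65, 60, 51, 50  ⇒  Σ = 226
Area = |Σ|/2 = 113.
Hole:
A_1→A_2: (-2)(-1) − (-1)(-1) = 1
A_2→A_3: (-1)(-2) − (2)(-1) = 4
A_3→A_4: (2)(2) − (0)(-2) = 4
A_4→A_1: (0)(-1) − (-2)(2) = 4
Σ = 13
Area = |Σ|/2 = 6.5.
Net area = 113 − 6.5 = 106.5.

106.5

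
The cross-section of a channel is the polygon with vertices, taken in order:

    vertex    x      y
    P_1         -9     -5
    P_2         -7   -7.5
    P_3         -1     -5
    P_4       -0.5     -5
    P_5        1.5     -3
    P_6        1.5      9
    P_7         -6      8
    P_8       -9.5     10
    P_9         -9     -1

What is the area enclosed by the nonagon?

153.5

Apply Gauss's area formula: 2A = Σ (x_i·y_{i+1} − x_{i+1}·y_i), indices taken mod 9.
Cross-terms: 32.5, 27.5, 2.5, 9, 18, 66, 16, 99.5, 36  ⇒  Σ = 307
Area = |Σ|/2 = 153.5.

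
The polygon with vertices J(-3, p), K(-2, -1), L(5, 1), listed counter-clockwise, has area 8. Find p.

1

Write out the shoelace sum; only the two edges meeting at J involve p:
2·Area = [(5·p − (-3)·1) + ((-3)·(-1) − (-2)·p)] + 3
       = 7·p + 9 = 16
⇒ p = 1.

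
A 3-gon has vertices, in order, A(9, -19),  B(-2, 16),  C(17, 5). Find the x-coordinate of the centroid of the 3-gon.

8

Apply the shoelace (surveyor's) formula. First the cross-terms c_i = x_i·y_{i+1} − x_{i+1}·y_i:
  106, -282, -368  ⇒  2A = -544, A = -272.
Then Σ (x_i + x_{i+1})·c_i = -13056, so x̄ = -13056 / (6·(-272)) = 8.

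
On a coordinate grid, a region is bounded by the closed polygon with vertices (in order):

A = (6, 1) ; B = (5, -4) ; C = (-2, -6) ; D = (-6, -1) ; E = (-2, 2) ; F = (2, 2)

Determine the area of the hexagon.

66.5

Σ = (-29) + (-38) + (-34) + (-14) + (-8) + (-10) = -133
Area = |Σ|/2 = 66.5.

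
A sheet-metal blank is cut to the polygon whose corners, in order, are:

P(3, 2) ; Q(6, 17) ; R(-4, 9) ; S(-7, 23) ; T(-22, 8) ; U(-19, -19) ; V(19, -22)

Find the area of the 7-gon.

1017.5

Cross-terms: 39, 122, -29, 450, 570, 779, 104  ⇒  Σ = 2035
Area = |Σ|/2 = 1017.5.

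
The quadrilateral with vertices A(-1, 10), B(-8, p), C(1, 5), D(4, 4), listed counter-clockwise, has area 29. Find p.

The doubled signed area Σ (x_i y_{i+1} − x_{i+1} y_i) is linear in p.
With p=0 it equals 68; the coefficient of p is -2 (from the two edges through B).
So -2·p + 68 = 2·29 = 58 ⇒ p = 5.

5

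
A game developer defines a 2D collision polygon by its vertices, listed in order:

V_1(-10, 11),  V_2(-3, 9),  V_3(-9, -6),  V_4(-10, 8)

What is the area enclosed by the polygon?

60

Apply the shoelace formula: 2A = Σ (x_i·y_{i+1} − x_{i+1}·y_i), indices taken mod 4.
V_1→V_2: (-10)(9) − (-3)(11) = -57
V_2→V_3: (-3)(-6) − (-9)(9) = 99
V_3→V_4: (-9)(8) − (-10)(-6) = -132
V_4→V_1: (-10)(11) − (-10)(8) = -30
Σ = -120
Area = |Σ|/2 = 60.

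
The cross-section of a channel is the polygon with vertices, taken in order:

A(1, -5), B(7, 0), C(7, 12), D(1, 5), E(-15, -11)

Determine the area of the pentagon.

Apply the surveyor's formula: 2A = Σ (x_i·y_{i+1} − x_{i+1}·y_i), indices taken mod 5.
A→B: (1)(0) − (7)(-5) = 35
B→C: (7)(12) − (7)(0) = 84
C→D: (7)(5) − (1)(12) = 23
D→E: (1)(-11) − (-15)(5) = 64
E→A: (-15)(-5) − (1)(-11) = 86
Σ = 292
Area = |Σ|/2 = 146.

146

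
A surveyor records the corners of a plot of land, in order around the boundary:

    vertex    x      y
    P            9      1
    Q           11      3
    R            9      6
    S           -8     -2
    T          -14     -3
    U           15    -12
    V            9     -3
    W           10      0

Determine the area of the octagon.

198.5

Apply the shoelace (surveyor's) formula: 2A = Σ (x_i·y_{i+1} − x_{i+1}·y_i), indices taken mod 8.
P→Q: (9)(3) − (11)(1) = 16
Q→R: (11)(6) − (9)(3) = 39
R→S: (9)(-2) − (-8)(6) = 30
S→T: (-8)(-3) − (-14)(-2) = -4
T→U: (-14)(-12) − (15)(-3) = 213
U→V: (15)(-3) − (9)(-12) = 63
V→W: (9)(0) − (10)(-3) = 30
W→P: (10)(1) − (9)(0) = 10
Σ = 397
Area = |Σ|/2 = 198.5.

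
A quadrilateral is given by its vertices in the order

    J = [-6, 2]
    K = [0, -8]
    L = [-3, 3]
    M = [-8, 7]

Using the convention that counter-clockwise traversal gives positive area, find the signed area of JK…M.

26.5

Apply the shoelace formula: 2A = Σ (x_i·y_{i+1} − x_{i+1}·y_i), indices taken mod 4.
Σ = (48) + (-24) + (3) + (26) = 53
Signed area = Σ/2 = 26.5 (positive ⇒ counter-clockwise traversal).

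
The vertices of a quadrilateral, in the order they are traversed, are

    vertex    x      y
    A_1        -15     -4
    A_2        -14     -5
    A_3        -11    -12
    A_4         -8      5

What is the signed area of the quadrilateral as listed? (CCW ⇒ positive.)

Apply the surveyor's formula: 2A = Σ (x_i·y_{i+1} − x_{i+1}·y_i), indices taken mod 4.
A_1→A_2: (-15)(-5) − (-14)(-4) = 19
A_2→A_3: (-14)(-12) − (-11)(-5) = 113
A_3→A_4: (-11)(5) − (-8)(-12) = -151
A_4→A_1: (-8)(-4) − (-15)(5) = 107
Σ = 88
Signed area = Σ/2 = 44 (positive ⇒ counter-clockwise traversal).

44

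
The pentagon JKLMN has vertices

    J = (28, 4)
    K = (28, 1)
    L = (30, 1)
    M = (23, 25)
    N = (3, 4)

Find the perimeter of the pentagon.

84

|JK| = √((0)² + (-3)²) = √9 = 3
|KL| = √((2)² + (0)²) = √4 = 2
|LM| = √((-7)² + (24)²) = √625 = 25
|MN| = √((-20)² + (-21)²) = √841 = 29
|NJ| = √((25)² + (0)²) = √625 = 25
Perimeter = 3 + 2 + 25 + 29 + 25 = 84.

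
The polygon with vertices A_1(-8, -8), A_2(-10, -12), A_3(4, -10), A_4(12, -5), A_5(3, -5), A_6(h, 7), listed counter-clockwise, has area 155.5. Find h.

-5

The doubled signed area Σ (x_i y_{i+1} − x_{i+1} y_i) is linear in h.
With h=0 it equals 296; the coefficient of h is -3 (from the two edges through A_6).
So -3·h + 296 = 2·155.5 = 311 ⇒ h = -5.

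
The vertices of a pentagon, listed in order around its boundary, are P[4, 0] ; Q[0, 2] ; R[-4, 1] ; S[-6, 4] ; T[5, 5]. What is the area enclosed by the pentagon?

32

Apply the shoelace (surveyor's) formula: 2A = Σ (x_i·y_{i+1} − x_{i+1}·y_i), indices taken mod 5.
Σ = (8) + (8) + (-10) + (-50) + (-20) = -64
Area = |Σ|/2 = 32.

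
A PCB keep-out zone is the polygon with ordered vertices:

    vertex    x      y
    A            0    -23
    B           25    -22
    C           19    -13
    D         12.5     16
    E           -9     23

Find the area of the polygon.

A→B: (0)(-22) − (25)(-23) = 575
B→C: (25)(-13) − (19)(-22) = 93
C→D: (19)(16) − (12.5)(-13) = 466.5
D→E: (12.5)(23) − (-9)(16) = 431.5
E→A: (-9)(-23) − (0)(23) = 207
Σ = 1773
Area = |Σ|/2 = 886.5.

886.5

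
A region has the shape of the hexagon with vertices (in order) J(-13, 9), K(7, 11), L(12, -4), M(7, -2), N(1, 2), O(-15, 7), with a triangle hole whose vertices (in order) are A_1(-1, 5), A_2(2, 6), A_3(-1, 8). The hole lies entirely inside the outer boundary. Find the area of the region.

172

Outer boundary:
Apply the shoelace formula: 2A = Σ (x_i·y_{i+1} − x_{i+1}·y_i), indices taken mod 6.
Σ = (-206) + (-160) + (4) + (16) + (37) + (-44) = -353
Area = |Σ|/2 = 176.5.
Hole:
Cross-terms: -16, 22, 3  ⇒  Σ = 9
Area = |Σ|/2 = 4.5.
Net area = 176.5 − 4.5 = 172.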